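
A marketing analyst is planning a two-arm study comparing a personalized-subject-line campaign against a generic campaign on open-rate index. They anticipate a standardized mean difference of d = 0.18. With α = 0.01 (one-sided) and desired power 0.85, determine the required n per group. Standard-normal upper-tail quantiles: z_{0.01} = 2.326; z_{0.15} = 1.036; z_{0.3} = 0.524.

For two independent groups with equal n: n = 2·((z_{α} + z_β) / d)².
z_{α} + z_β = 2.326 + 1.036 = 3.362.
n = 2 × (3.362 / 0.18)² = 2 × 18.678² = 2 × 348.86 = 697.7.
Round up to the next whole participant.

n = 698 per group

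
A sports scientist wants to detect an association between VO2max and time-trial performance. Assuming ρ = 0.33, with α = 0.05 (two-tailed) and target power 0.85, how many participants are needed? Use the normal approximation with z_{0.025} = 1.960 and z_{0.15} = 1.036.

n = 80

Fisher's z: C = ½·ln((1+r)/(1−r)) = ½·ln(1.9851) = 0.3428.
n = ((z_{α/2} + z_β)/C)² + 3.
(1.960 + 1.036) / 0.3428 = 2.996 / 0.3428 = 8.740.
n = 8.740² + 3 = 76.38 + 3 = 79.4.
Round up.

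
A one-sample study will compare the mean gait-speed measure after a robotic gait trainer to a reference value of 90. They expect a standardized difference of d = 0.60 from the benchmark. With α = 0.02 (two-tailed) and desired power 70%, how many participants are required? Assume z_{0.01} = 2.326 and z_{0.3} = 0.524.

n = 23

For a one-sample test: n = ((z_{α/2} + z_β) / d)².
z_{α/2} + z_β = 2.326 + 0.524 = 2.850.
n = (2.850 / 0.60)² = 4.750² = 22.56.
Round up.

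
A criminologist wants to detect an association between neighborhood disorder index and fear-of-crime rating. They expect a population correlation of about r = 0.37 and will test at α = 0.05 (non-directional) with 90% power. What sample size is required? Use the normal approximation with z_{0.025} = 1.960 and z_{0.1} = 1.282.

Fisher's z: C = ½·ln((1+r)/(1−r)) = ½·ln(2.1746) = 0.3884.
n = ((z_{α/2} + z_β)/C)² + 3.
(1.960 + 1.282) / 0.3884 = 3.242 / 0.3884 = 8.347.
n = 8.347² + 3 = 69.67 + 3 = 72.7.
Round up.

n = 73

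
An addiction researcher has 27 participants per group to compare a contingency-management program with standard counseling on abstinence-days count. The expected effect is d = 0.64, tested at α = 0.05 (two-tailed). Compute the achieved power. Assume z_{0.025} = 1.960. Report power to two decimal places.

power ≈ 0.65

For two equal groups, power = Φ(d·√(n/2) − z_{α/2}).
d·√(n/2) = 0.64 × √(27/2) = 0.64 × 3.674 = 2.352.
z_β = 2.352 − 1.960 = 0.392.
Power = Φ(0.392) = 0.652.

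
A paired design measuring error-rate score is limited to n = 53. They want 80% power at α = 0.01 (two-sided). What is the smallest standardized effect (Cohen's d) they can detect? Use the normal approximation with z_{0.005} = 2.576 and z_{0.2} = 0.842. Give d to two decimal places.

d_min ≈ 0.47

For a single sample (or paired design) of n = 53: d_min = (z_{α/2} + z_β)/√n.
z-sum = 2.576 + 0.842 = 3.418.
d_min = 3.418 / √53 = 3.418 / 7.280 = 0.469.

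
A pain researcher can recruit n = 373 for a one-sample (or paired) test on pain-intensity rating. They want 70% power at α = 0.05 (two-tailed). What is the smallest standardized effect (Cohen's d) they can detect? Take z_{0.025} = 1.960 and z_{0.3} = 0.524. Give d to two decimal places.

For a single sample (or paired design) of n = 373: d_min = (z_{α/2} + z_β)/√n.
z-sum = 1.960 + 0.524 = 2.484.
d_min = 2.484 / √373 = 2.484 / 19.313 = 0.129.

d_min ≈ 0.13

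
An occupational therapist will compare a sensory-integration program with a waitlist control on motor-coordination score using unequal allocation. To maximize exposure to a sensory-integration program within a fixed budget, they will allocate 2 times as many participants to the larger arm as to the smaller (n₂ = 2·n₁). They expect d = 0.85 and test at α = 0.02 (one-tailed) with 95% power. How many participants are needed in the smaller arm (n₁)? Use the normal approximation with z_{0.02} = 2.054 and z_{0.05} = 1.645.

n₁ = 29

With allocation ratio k = n₂/n₁ = 2, Var(x̄₁−x̄₂) = σ²(1/n₁ + 1/(k·n₁)) = σ²·(k+1)/(k·n₁).
So n₁ = (1 + 1/k)·((z_{α} + z_β)/d)² = 1.500 × (3.699/0.85)².
n₁ = 1.500 × 18.94 = 28.4.
Round up: n₁ = 29, giving n₂ = 2 × 29 = 58.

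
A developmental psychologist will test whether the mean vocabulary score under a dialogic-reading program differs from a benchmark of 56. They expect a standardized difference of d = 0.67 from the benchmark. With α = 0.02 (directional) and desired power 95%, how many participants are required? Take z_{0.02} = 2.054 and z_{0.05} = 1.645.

n = 31

For a one-sample test: n = ((z_{α} + z_β) / d)².
z_{α} + z_β = 2.054 + 1.645 = 3.699.
n = (3.699 / 0.67)² = 5.521² = 30.48.
Round up.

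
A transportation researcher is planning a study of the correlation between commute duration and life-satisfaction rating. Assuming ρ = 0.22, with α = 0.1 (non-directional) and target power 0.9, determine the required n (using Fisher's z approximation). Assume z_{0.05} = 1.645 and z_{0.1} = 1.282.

Fisher's z: C = ½·ln((1+r)/(1−r)) = ½·ln(1.5641) = 0.2237.
n = ((z_{α/2} + z_β)/C)² + 3.
(1.645 + 1.282) / 0.2237 = 2.927 / 0.2237 = 13.084.
n = 13.084² + 3 = 171.20 + 3 = 174.2.
Round up.

n = 175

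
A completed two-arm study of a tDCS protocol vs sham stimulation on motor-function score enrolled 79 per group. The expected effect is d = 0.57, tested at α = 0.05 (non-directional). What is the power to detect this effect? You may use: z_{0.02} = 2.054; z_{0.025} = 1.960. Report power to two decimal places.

power ≈ 0.95

For two equal groups, power = Φ(d·√(n/2) − z_{α/2}).
d·√(n/2) = 0.57 × √(79/2) = 0.57 × 6.285 = 3.582.
z_β = 3.582 − 1.960 = 1.622.
Power = Φ(1.622) = 0.948.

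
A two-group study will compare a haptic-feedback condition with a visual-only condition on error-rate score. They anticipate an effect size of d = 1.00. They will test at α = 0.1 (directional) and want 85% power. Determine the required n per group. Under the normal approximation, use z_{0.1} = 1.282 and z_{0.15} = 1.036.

For two independent groups with equal n: n = 2·((z_{α} + z_β) / d)².
z_{α} + z_β = 1.282 + 1.036 = 2.318.
n = 2 × (2.318 / 1.00)² = 2 × 2.318² = 2 × 5.37 = 10.7.
Round up to the next whole participant.

n = 11 per group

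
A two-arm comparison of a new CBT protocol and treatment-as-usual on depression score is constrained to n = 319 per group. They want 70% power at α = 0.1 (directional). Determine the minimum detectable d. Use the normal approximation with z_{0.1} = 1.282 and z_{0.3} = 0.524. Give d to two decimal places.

For two independent groups of n = 319 each: d_min = (z_{α} + z_β)·√(2/n).
z-sum = 1.282 + 0.524 = 1.806.
d_min = 1.806 × √(2/319) = 1.806 × 0.0792 = 0.143.

d_min ≈ 0.14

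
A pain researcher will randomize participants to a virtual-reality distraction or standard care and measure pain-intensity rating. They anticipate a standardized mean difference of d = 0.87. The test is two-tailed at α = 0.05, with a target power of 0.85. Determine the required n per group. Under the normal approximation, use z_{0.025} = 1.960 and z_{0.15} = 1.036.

n = 24 per group

For two independent groups with equal n: n = 2·((z_{α/2} + z_β) / d)².
z_{α/2} + z_β = 1.960 + 1.036 = 2.996.
n = 2 × (2.996 / 0.87)² = 2 × 3.444² = 2 × 11.86 = 23.7.
Round up to the next whole participant.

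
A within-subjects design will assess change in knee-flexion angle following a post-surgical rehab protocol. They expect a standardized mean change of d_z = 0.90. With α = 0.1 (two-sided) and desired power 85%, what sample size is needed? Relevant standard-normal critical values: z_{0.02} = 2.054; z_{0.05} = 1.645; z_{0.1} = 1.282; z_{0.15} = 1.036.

n = 9 pairs

For a paired (one-sample on differences) test: n = ((z_{α/2} + z_β) / d)².
z_{α/2} + z_β = 1.645 + 1.036 = 2.681.
n = (2.681 / 0.90)² = 2.979² = 8.87.
Round up.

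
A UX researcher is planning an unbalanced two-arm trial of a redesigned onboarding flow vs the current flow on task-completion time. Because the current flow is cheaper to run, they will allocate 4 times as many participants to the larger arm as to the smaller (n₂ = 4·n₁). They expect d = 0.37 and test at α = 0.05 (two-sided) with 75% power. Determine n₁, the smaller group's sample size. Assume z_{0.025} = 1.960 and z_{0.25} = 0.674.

n₁ = 64

With allocation ratio k = n₂/n₁ = 4, Var(x̄₁−x̄₂) = σ²(1/n₁ + 1/(k·n₁)) = σ²·(k+1)/(k·n₁).
So n₁ = (1 + 1/k)·((z_{α/2} + z_β)/d)² = 1.250 × (2.634/0.37)².
n₁ = 1.250 × 50.68 = 63.3.
Round up: n₁ = 64, giving n₂ = 4 × 64 = 256.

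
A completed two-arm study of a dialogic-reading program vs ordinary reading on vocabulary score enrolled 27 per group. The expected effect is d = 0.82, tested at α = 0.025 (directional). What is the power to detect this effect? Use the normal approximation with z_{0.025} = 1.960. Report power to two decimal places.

power ≈ 0.85

For two equal groups, power = Φ(d·√(n/2) − z_{α}).
d·√(n/2) = 0.82 × √(27/2) = 0.82 × 3.674 = 3.013.
z_β = 3.013 − 1.960 = 1.053.
Power = Φ(1.053) = 0.854.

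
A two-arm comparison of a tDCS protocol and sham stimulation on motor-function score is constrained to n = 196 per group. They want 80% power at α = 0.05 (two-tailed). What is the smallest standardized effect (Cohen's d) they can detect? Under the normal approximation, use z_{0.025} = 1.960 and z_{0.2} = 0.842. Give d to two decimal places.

d_min ≈ 0.28

For two independent groups of n = 196 each: d_min = (z_{α/2} + z_β)·√(2/n).
z-sum = 1.960 + 0.842 = 2.802.
d_min = 2.802 × √(2/196) = 2.802 × 0.1010 = 0.283.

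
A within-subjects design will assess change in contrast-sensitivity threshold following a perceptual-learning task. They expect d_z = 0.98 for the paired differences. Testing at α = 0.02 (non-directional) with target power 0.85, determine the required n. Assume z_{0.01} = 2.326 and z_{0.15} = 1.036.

For a paired (one-sample on differences) test: n = ((z_{α/2} + z_β) / d)².
z_{α/2} + z_β = 2.326 + 1.036 = 3.362.
n = (3.362 / 0.98)² = 3.431² = 11.77.
Round up.

n = 12 pairs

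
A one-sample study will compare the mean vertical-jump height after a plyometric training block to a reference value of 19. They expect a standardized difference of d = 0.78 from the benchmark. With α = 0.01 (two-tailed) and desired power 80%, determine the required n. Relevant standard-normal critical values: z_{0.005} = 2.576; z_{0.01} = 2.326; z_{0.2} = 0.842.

n = 20

For a one-sample test: n = ((z_{α/2} + z_β) / d)².
z_{α/2} + z_β = 2.576 + 0.842 = 3.418.
n = (3.418 / 0.78)² = 4.382² = 19.20.
Round up.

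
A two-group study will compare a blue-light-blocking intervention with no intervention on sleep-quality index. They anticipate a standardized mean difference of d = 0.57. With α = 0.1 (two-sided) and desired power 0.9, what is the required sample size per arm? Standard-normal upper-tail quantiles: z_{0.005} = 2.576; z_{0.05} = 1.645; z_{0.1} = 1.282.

For two independent groups with equal n: n = 2·((z_{α/2} + z_β) / d)².
z_{α/2} + z_β = 1.645 + 1.282 = 2.927.
n = 2 × (2.927 / 0.57)² = 2 × 5.135² = 2 × 26.37 = 52.7.
Round up to the next whole participant.

n = 53 per group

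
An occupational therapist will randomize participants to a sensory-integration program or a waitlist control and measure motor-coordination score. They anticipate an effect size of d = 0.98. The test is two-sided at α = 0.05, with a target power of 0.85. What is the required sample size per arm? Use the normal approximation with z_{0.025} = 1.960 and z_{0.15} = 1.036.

n = 19 per group

For two independent groups with equal n: n = 2·((z_{α/2} + z_β) / d)².
z_{α/2} + z_β = 1.960 + 1.036 = 2.996.
n = 2 × (2.996 / 0.98)² = 2 × 3.057² = 2 × 9.35 = 18.7.
Round up to the next whole participant.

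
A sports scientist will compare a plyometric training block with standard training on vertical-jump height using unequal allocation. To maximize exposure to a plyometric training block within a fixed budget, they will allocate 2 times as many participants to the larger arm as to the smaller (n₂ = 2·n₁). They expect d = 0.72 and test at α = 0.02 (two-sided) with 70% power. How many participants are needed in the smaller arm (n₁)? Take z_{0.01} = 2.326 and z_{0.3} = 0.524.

n₁ = 24

With allocation ratio k = n₂/n₁ = 2, Var(x̄₁−x̄₂) = σ²(1/n₁ + 1/(k·n₁)) = σ²·(k+1)/(k·n₁).
So n₁ = (1 + 1/k)·((z_{α/2} + z_β)/d)² = 1.500 × (2.850/0.72)².
n₁ = 1.500 × 15.67 = 23.5.
Round up: n₁ = 24, giving n₂ = 2 × 24 = 48.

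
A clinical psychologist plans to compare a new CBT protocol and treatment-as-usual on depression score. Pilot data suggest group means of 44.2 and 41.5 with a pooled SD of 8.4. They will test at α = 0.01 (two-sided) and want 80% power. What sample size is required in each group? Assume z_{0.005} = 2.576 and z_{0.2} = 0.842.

n = 227 per group

Cohen's d = |M₁ − M₂| / SD_pooled = |44.2 − 41.5| / 8.4 = 2.7 / 8.4 = 0.321.
For two independent groups with equal n: n = 2·((z_{α/2} + z_β) / d)².
z_{α/2} + z_β = 2.576 + 0.842 = 3.418.
n = 2 × (3.418 / 0.321)² = 2 × 10.648² = 2 × 113.38 = 226.8.
Round up to the next whole participant.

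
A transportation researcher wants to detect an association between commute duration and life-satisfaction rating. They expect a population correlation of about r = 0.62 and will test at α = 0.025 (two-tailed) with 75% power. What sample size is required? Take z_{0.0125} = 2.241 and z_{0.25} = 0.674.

Fisher's z: C = ½·ln((1+r)/(1−r)) = ½·ln(4.2632) = 0.7250.
n = ((z_{α/2} + z_β)/C)² + 3.
(2.241 + 0.674) / 0.7250 = 2.915 / 0.7250 = 4.021.
n = 4.021² + 3 = 16.17 + 3 = 19.2.
Round up.

n = 20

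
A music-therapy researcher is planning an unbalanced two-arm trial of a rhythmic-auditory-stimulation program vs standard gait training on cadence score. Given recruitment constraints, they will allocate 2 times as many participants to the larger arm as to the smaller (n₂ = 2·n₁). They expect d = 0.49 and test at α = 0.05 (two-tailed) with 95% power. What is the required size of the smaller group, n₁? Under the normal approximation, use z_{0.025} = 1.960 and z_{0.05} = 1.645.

n₁ = 82

With allocation ratio k = n₂/n₁ = 2, Var(x̄₁−x̄₂) = σ²(1/n₁ + 1/(k·n₁)) = σ²·(k+1)/(k·n₁).
So n₁ = (1 + 1/k)·((z_{α/2} + z_β)/d)² = 1.500 × (3.605/0.49)².
n₁ = 1.500 × 54.13 = 81.2.
Round up: n₁ = 82, giving n₂ = 2 × 82 = 164.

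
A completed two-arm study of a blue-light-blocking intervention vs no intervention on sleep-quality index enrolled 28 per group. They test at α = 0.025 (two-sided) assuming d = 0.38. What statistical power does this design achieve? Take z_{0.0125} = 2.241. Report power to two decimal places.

For two equal groups, power = Φ(d·√(n/2) − z_{α/2}).
d·√(n/2) = 0.38 × √(28/2) = 0.38 × 3.742 = 1.422.
z_β = 1.422 − 2.241 = -0.819.
Power = Φ(-0.819) = 0.206.

power ≈ 0.21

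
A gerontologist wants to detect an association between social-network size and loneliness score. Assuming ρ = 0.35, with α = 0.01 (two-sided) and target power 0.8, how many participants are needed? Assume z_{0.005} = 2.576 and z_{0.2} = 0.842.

Fisher's z: C = ½·ln((1+r)/(1−r)) = ½·ln(2.0769) = 0.3654.
n = ((z_{α/2} + z_β)/C)² + 3.
(2.576 + 0.842) / 0.3654 = 3.418 / 0.3654 = 9.354.
n = 9.354² + 3 = 87.50 + 3 = 90.5.
Round up.

n = 91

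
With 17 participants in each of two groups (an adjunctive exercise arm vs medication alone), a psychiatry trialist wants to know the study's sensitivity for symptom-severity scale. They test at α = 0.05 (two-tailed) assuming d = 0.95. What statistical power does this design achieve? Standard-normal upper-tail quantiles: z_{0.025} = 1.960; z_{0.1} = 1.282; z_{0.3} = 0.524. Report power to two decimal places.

power ≈ 0.79

For two equal groups, power = Φ(d·√(n/2) − z_{α/2}).
d·√(n/2) = 0.95 × √(17/2) = 0.95 × 2.915 = 2.770.
z_β = 2.770 − 1.960 = 0.810.
Power = Φ(0.810) = 0.791.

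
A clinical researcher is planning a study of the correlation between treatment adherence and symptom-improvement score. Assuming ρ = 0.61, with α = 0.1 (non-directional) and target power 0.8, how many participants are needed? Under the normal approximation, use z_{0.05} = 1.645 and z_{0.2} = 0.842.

Fisher's z: C = ½·ln((1+r)/(1−r)) = ½·ln(4.1282) = 0.7089.
n = ((z_{α/2} + z_β)/C)² + 3.
(1.645 + 0.842) / 0.7089 = 2.487 / 0.7089 = 3.508.
n = 3.508² + 3 = 12.31 + 3 = 15.3.
Round up.

n = 16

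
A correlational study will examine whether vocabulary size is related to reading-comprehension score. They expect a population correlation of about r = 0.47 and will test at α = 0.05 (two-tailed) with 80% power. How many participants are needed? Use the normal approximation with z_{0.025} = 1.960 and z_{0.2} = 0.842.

n = 34

Fisher's z: C = ½·ln((1+r)/(1−r)) = ½·ln(2.7736) = 0.5101.
n = ((z_{α/2} + z_β)/C)² + 3.
(1.960 + 0.842) / 0.5101 = 2.802 / 0.5101 = 5.493.
n = 5.493² + 3 = 30.17 + 3 = 33.2.
Round up.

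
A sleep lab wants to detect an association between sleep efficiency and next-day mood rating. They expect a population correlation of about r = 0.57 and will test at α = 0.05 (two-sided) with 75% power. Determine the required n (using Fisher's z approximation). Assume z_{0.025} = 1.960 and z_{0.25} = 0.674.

Fisher's z: C = ½·ln((1+r)/(1−r)) = ½·ln(3.6512) = 0.6475.
n = ((z_{α/2} + z_β)/C)² + 3.
(1.960 + 0.674) / 0.6475 = 2.634 / 0.6475 = 4.068.
n = 4.068² + 3 = 16.55 + 3 = 19.5.
Round up.

n = 20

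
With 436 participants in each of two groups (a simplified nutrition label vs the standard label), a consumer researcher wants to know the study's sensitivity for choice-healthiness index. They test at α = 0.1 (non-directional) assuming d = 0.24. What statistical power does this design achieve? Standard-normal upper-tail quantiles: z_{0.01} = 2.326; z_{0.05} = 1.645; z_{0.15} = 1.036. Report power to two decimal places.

power ≈ 0.97

For two equal groups, power = Φ(d·√(n/2) − z_{α/2}).
d·√(n/2) = 0.24 × √(436/2) = 0.24 × 14.765 = 3.544.
z_β = 3.544 − 1.645 = 1.899.
Power = Φ(1.899) = 0.971.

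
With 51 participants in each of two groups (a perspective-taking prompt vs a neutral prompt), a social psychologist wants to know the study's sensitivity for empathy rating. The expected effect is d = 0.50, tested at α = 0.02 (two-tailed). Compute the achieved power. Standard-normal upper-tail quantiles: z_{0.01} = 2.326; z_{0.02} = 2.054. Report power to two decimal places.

power ≈ 0.58

For two equal groups, power = Φ(d·√(n/2) − z_{α/2}).
d·√(n/2) = 0.50 × √(51/2) = 0.50 × 5.050 = 2.525.
z_β = 2.525 − 2.326 = 0.199.
Power = Φ(0.199) = 0.579.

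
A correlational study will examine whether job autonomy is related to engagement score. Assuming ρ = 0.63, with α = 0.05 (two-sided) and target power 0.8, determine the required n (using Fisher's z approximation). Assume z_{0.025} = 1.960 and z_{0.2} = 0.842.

n = 18

Fisher's z: C = ½·ln((1+r)/(1−r)) = ½·ln(4.4054) = 0.7414.
n = ((z_{α/2} + z_β)/C)² + 3.
(1.960 + 0.842) / 0.7414 = 2.802 / 0.7414 = 3.779.
n = 3.779² + 3 = 14.28 + 3 = 17.3.
Round up.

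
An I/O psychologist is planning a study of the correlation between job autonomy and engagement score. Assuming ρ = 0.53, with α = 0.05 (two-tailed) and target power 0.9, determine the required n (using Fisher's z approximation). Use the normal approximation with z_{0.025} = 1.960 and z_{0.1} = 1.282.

Fisher's z: C = ½·ln((1+r)/(1−r)) = ½·ln(3.2553) = 0.5901.
n = ((z_{α/2} + z_β)/C)² + 3.
(1.960 + 1.282) / 0.5901 = 3.242 / 0.5901 = 5.494.
n = 5.494² + 3 = 30.18 + 3 = 33.2.
Round up.

n = 34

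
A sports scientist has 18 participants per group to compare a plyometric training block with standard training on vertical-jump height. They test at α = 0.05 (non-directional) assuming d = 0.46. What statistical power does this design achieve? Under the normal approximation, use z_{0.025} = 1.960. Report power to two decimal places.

power ≈ 0.28

For two equal groups, power = Φ(d·√(n/2) − z_{α/2}).
d·√(n/2) = 0.46 × √(18/2) = 0.46 × 3.000 = 1.380.
z_β = 1.380 − 1.960 = -0.580.
Power = Φ(-0.580) = 0.281.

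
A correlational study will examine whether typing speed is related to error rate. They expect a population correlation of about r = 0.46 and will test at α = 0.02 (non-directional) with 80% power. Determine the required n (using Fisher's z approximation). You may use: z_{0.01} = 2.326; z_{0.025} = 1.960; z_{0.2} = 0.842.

Fisher's z: C = ½·ln((1+r)/(1−r)) = ½·ln(2.7037) = 0.4973.
n = ((z_{α/2} + z_β)/C)² + 3.
(2.326 + 0.842) / 0.4973 = 3.168 / 0.4973 = 6.370.
n = 6.370² + 3 = 40.58 + 3 = 43.6.
Round up.

n = 44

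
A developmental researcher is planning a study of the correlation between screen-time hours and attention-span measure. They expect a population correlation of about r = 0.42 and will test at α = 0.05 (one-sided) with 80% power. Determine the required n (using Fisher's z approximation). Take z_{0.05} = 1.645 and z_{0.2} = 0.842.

Fisher's z: C = ½·ln((1+r)/(1−r)) = ½·ln(2.4483) = 0.4477.
n = ((z_{α} + z_β)/C)² + 3.
(1.645 + 0.842) / 0.4477 = 2.487 / 0.4477 = 5.555.
n = 5.555² + 3 = 30.86 + 3 = 33.9.
Round up.

n = 34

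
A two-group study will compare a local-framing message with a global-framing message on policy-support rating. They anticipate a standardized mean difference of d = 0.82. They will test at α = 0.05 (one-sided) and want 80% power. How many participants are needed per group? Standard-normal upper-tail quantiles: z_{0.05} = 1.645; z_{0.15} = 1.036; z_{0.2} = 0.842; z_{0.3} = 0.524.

For two independent groups with equal n: n = 2·((z_{α} + z_β) / d)².
z_{α} + z_β = 1.645 + 0.842 = 2.487.
n = 2 × (2.487 / 0.82)² = 2 × 3.033² = 2 × 9.20 = 18.4.
Round up to the next whole participant.

n = 19 per group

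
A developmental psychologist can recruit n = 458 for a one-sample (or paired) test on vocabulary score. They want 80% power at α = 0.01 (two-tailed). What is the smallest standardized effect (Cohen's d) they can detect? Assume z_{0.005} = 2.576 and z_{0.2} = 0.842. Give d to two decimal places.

For a single sample (or paired design) of n = 458: d_min = (z_{α/2} + z_β)/√n.
z-sum = 2.576 + 0.842 = 3.418.
d_min = 3.418 / √458 = 3.418 / 21.401 = 0.160.

d_min ≈ 0.16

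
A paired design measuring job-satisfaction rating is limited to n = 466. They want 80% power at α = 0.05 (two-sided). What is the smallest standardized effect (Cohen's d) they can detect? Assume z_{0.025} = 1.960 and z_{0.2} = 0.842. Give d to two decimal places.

d_min ≈ 0.13

For a single sample (or paired design) of n = 466: d_min = (z_{α/2} + z_β)/√n.
z-sum = 1.960 + 0.842 = 2.802.
d_min = 2.802 / √466 = 2.802 / 21.587 = 0.130.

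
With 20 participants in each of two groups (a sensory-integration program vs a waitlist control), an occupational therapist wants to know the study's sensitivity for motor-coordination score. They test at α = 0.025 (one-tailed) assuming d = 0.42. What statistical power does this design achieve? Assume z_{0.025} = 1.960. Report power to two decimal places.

For two equal groups, power = Φ(d·√(n/2) − z_{α}).
d·√(n/2) = 0.42 × √(20/2) = 0.42 × 3.162 = 1.328.
z_β = 1.328 − 1.960 = -0.632.
Power = Φ(-0.632) = 0.264.

power ≈ 0.26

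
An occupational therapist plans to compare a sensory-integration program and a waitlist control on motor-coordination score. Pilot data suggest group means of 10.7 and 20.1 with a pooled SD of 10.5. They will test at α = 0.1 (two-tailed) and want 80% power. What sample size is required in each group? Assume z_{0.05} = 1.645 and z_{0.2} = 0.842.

Cohen's d = |M₁ − M₂| / SD_pooled = |10.7 − 20.1| / 10.5 = 9.4 / 10.5 = 0.895.
For two independent groups with equal n: n = 2·((z_{α/2} + z_β) / d)².
z_{α/2} + z_β = 1.645 + 0.842 = 2.487.
n = 2 × (2.487 / 0.895)² = 2 × 2.779² = 2 × 7.72 = 15.4.
Round up to the next whole participant.

n = 16 per group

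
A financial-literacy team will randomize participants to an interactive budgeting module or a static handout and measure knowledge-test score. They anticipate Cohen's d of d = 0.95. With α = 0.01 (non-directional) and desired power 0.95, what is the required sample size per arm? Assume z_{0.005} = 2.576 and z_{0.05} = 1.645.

For two independent groups with equal n: n = 2·((z_{α/2} + z_β) / d)².
z_{α/2} + z_β = 2.576 + 1.645 = 4.221.
n = 2 × (4.221 / 0.95)² = 2 × 4.443² = 2 × 19.74 = 39.5.
Round up to the next whole participant.

n = 40 per group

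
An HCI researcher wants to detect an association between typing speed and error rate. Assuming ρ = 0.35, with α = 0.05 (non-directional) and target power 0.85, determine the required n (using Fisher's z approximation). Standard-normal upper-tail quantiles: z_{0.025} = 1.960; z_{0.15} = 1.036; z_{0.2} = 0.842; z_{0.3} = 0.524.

n = 71

Fisher's z: C = ½·ln((1+r)/(1−r)) = ½·ln(2.0769) = 0.3654.
n = ((z_{α/2} + z_β)/C)² + 3.
(1.960 + 1.036) / 0.3654 = 2.996 / 0.3654 = 8.199.
n = 8.199² + 3 = 67.23 + 3 = 70.2.
Round up.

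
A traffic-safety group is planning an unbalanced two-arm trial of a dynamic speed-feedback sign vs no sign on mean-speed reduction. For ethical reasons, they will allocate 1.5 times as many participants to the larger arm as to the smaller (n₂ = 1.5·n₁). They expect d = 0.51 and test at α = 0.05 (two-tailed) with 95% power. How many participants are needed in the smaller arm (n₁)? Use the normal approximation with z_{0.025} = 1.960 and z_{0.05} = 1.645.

n₁ = 84

With allocation ratio k = n₂/n₁ = 1.5, Var(x̄₁−x̄₂) = σ²(1/n₁ + 1/(k·n₁)) = σ²·(k+1)/(k·n₁).
So n₁ = (1 + 1/k)·((z_{α/2} + z_β)/d)² = 1.667 × (3.605/0.51)².
n₁ = 1.667 × 49.97 = 83.3.
Round up: n₁ = 84, giving n₂ = 1.5 × 84 = 126.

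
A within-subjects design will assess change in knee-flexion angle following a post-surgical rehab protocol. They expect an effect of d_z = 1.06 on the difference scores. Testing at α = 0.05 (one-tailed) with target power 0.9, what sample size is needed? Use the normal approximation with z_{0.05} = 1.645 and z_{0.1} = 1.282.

For a paired (one-sample on differences) test: n = ((z_{α} + z_β) / d)².
z_{α} + z_β = 1.645 + 1.282 = 2.927.
n = (2.927 / 1.06)² = 2.761² = 7.62.
Round up.

n = 8 pairs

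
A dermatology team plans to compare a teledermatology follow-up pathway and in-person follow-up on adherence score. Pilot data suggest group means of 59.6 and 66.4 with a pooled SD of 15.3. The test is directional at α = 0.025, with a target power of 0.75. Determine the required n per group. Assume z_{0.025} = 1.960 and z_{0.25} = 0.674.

n = 71 per group

Cohen's d = |M₁ − M₂| / SD_pooled = |59.6 − 66.4| / 15.3 = 6.8 / 15.3 = 0.444.
For two independent groups with equal n: n = 2·((z_{α} + z_β) / d)².
z_{α} + z_β = 1.960 + 0.674 = 2.634.
n = 2 × (2.634 / 0.444)² = 2 × 5.932² = 2 × 35.19 = 70.4.
Round up to the next whole participant.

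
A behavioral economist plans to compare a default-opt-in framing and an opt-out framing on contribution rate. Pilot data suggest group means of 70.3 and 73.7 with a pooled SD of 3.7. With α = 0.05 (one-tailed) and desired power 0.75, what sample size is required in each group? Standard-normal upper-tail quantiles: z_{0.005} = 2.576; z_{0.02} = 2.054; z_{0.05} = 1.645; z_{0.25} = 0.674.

Cohen's d = |M₁ − M₂| / SD_pooled = |70.3 − 73.7| / 3.7 = 3.4 / 3.7 = 0.919.
For two independent groups with equal n: n = 2·((z_{α} + z_β) / d)².
z_{α} + z_β = 1.645 + 0.674 = 2.319.
n = 2 × (2.319 / 0.919)² = 2 × 2.523² = 2 × 6.37 = 12.7.
Round up to the next whole participant.

n = 13 per group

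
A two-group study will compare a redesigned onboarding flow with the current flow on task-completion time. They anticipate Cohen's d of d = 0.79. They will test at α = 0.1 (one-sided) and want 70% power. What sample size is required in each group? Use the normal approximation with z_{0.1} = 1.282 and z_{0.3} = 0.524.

n = 11 per group

For two independent groups with equal n: n = 2·((z_{α} + z_β) / d)².
z_{α} + z_β = 1.282 + 0.524 = 1.806.
n = 2 × (1.806 / 0.79)² = 2 × 2.286² = 2 × 5.23 = 10.5.
Round up to the next whole participant.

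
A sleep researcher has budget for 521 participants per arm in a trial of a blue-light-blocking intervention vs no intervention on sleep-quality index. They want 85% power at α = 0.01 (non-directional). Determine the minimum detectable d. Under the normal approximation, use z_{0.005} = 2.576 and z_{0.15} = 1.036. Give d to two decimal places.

For two independent groups of n = 521 each: d_min = (z_{α/2} + z_β)·√(2/n).
z-sum = 2.576 + 1.036 = 3.612.
d_min = 3.612 × √(2/521) = 3.612 × 0.0620 = 0.224.

d_min ≈ 0.22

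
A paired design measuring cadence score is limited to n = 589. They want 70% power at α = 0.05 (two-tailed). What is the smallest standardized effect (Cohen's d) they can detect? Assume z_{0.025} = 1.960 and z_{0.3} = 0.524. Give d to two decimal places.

d_min ≈ 0.10

For a single sample (or paired design) of n = 589: d_min = (z_{α/2} + z_β)/√n.
z-sum = 1.960 + 0.524 = 2.484.
d_min = 2.484 / √589 = 2.484 / 24.269 = 0.102.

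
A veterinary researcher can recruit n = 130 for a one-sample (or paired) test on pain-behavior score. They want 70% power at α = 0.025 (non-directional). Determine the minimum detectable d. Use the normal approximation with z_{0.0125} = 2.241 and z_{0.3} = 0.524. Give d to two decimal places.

For a single sample (or paired design) of n = 130: d_min = (z_{α/2} + z_β)/√n.
z-sum = 2.241 + 0.524 = 2.765.
d_min = 2.765 / √130 = 2.765 / 11.402 = 0.243.

d_min ≈ 0.24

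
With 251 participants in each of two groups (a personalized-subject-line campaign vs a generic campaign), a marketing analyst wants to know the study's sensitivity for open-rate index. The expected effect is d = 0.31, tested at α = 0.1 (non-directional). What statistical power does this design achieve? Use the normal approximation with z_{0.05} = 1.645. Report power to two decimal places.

For two equal groups, power = Φ(d·√(n/2) − z_{α/2}).
d·√(n/2) = 0.31 × √(251/2) = 0.31 × 11.203 = 3.473.
z_β = 3.473 − 1.645 = 1.828.
Power = Φ(1.828) = 0.966.

power ≈ 0.97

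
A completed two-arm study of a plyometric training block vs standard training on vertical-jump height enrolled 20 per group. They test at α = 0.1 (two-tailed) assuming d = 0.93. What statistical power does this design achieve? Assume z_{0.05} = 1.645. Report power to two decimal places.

For two equal groups, power = Φ(d·√(n/2) − z_{α/2}).
d·√(n/2) = 0.93 × √(20/2) = 0.93 × 3.162 = 2.941.
z_β = 2.941 − 1.645 = 1.296.
Power = Φ(1.296) = 0.902.

power ≈ 0.90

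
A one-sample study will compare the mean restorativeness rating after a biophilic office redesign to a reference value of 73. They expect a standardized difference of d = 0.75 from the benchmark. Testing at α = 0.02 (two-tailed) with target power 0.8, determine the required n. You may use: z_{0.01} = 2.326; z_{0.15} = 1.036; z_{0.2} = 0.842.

For a one-sample test: n = ((z_{α/2} + z_β) / d)².
z_{α/2} + z_β = 2.326 + 0.842 = 3.168.
n = (3.168 / 0.75)² = 4.224² = 17.84.
Round up.

n = 18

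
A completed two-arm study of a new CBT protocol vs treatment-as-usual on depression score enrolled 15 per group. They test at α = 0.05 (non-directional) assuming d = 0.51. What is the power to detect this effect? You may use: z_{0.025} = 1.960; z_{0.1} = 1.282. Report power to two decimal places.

For two equal groups, power = Φ(d·√(n/2) − z_{α/2}).
d·√(n/2) = 0.51 × √(15/2) = 0.51 × 2.739 = 1.397.
z_β = 1.397 − 1.960 = -0.563.
Power = Φ(-0.563) = 0.287.

power ≈ 0.29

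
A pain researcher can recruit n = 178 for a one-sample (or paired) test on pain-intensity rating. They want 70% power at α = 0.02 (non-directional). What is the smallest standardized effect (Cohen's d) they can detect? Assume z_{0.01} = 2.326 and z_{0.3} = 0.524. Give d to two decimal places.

For a single sample (or paired design) of n = 178: d_min = (z_{α/2} + z_β)/√n.
z-sum = 2.326 + 0.524 = 2.850.
d_min = 2.850 / √178 = 2.850 / 13.342 = 0.214.

d_min ≈ 0.21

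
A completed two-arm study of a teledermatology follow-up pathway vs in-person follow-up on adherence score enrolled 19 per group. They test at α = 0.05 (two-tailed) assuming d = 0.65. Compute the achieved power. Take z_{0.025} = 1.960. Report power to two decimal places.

power ≈ 0.52

For two equal groups, power = Φ(d·√(n/2) − z_{α/2}).
d·√(n/2) = 0.65 × √(19/2) = 0.65 × 3.082 = 2.003.
z_β = 2.003 − 1.960 = 0.043.
Power = Φ(0.043) = 0.517.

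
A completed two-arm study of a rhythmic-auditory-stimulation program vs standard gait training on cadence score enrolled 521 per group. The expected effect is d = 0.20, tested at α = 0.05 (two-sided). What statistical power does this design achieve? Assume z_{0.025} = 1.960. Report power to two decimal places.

For two equal groups, power = Φ(d·√(n/2) − z_{α/2}).
d·√(n/2) = 0.20 × √(521/2) = 0.20 × 16.140 = 3.228.
z_β = 3.228 − 1.960 = 1.268.
Power = Φ(1.268) = 0.898.

power ≈ 0.90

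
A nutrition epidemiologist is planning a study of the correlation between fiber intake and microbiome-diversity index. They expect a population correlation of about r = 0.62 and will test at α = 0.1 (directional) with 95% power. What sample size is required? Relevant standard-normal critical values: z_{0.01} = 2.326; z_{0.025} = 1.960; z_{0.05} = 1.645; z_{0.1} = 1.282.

n = 20

Fisher's z: C = ½·ln((1+r)/(1−r)) = ½·ln(4.2632) = 0.7250.
n = ((z_{α} + z_β)/C)² + 3.
(1.282 + 1.645) / 0.7250 = 2.927 / 0.7250 = 4.037.
n = 4.037² + 3 = 16.30 + 3 = 19.3.
Round up.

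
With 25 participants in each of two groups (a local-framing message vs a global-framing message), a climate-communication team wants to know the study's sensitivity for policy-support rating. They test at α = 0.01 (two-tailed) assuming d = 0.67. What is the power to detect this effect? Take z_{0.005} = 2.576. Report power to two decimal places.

power ≈ 0.42

For two equal groups, power = Φ(d·√(n/2) − z_{α/2}).
d·√(n/2) = 0.67 × √(25/2) = 0.67 × 3.536 = 2.369.
z_β = 2.369 − 2.576 = -0.207.
Power = Φ(-0.207) = 0.418.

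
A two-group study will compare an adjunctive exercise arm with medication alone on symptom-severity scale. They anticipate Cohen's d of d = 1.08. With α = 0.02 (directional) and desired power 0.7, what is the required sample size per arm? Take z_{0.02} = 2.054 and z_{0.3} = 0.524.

n = 12 per group

For two independent groups with equal n: n = 2·((z_{α} + z_β) / d)².
z_{α} + z_β = 2.054 + 0.524 = 2.578.
n = 2 × (2.578 / 1.08)² = 2 × 2.387² = 2 × 5.70 = 11.4.
Round up to the next whole participant.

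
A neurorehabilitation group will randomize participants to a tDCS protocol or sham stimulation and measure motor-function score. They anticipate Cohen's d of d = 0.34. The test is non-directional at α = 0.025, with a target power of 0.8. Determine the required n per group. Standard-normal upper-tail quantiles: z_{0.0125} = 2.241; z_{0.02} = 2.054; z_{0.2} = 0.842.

n = 165 per group

For two independent groups with equal n: n = 2·((z_{α/2} + z_β) / d)².
z_{α/2} + z_β = 2.241 + 0.842 = 3.083.
n = 2 × (3.083 / 0.34)² = 2 × 9.068² = 2 × 82.22 = 164.4.
Round up to the next whole participant.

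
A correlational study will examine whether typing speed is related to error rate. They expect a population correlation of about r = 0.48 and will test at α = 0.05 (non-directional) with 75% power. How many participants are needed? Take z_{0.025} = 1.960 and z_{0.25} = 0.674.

n = 29

Fisher's z: C = ½·ln((1+r)/(1−r)) = ½·ln(2.8462) = 0.5230.
n = ((z_{α/2} + z_β)/C)² + 3.
(1.960 + 0.674) / 0.5230 = 2.634 / 0.5230 = 5.036.
n = 5.036² + 3 = 25.36 + 3 = 28.4.
Round up.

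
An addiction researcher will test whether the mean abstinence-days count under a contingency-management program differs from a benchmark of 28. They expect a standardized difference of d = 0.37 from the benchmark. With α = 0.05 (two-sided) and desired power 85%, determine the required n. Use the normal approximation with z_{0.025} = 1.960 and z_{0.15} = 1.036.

n = 66

For a one-sample test: n = ((z_{α/2} + z_β) / d)².
z_{α/2} + z_β = 1.960 + 1.036 = 2.996.
n = (2.996 / 0.37)² = 8.097² = 65.57.
Round up.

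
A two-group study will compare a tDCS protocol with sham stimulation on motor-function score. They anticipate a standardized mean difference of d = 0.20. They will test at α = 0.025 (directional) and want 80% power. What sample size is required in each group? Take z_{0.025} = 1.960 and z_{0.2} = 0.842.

n = 393 per group

For two independent groups with equal n: n = 2·((z_{α} + z_β) / d)².
z_{α} + z_β = 1.960 + 0.842 = 2.802.
n = 2 × (2.802 / 0.20)² = 2 × 14.010² = 2 × 196.28 = 392.6.
Round up to the next whole participant.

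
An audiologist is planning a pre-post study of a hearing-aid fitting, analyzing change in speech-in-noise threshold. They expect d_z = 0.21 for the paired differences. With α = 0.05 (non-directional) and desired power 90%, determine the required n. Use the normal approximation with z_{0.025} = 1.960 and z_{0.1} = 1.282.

For a paired (one-sample on differences) test: n = ((z_{α/2} + z_β) / d)².
z_{α/2} + z_β = 1.960 + 1.282 = 3.242.
n = (3.242 / 0.21)² = 15.438² = 238.33.
Round up.

n = 239 pairs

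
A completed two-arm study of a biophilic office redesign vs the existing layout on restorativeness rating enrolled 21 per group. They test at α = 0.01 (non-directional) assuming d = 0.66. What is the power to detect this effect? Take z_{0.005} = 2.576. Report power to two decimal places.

For two equal groups, power = Φ(d·√(n/2) − z_{α/2}).
d·√(n/2) = 0.66 × √(21/2) = 0.66 × 3.240 = 2.139.
z_β = 2.139 − 2.576 = -0.437.
Power = Φ(-0.437) = 0.331.

power ≈ 0.33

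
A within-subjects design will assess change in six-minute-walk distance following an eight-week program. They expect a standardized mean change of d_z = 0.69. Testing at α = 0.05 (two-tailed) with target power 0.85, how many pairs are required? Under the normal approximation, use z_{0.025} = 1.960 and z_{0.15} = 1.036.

For a paired (one-sample on differences) test: n = ((z_{α/2} + z_β) / d)².
z_{α/2} + z_β = 1.960 + 1.036 = 2.996.
n = (2.996 / 0.69)² = 4.342² = 18.85.
Round up.

n = 19 pairs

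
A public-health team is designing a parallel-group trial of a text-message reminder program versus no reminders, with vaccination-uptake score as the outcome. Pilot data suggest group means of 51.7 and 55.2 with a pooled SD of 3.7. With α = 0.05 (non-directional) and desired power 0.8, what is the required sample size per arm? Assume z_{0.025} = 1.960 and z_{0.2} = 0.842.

n = 18 per group

Cohen's d = |M₁ − M₂| / SD_pooled = |51.7 − 55.2| / 3.7 = 3.5 / 3.7 = 0.946.
For two independent groups with equal n: n = 2·((z_{α/2} + z_β) / d)².
z_{α/2} + z_β = 1.960 + 0.842 = 2.802.
n = 2 × (2.802 / 0.946)² = 2 × 2.962² = 2 × 8.77 = 17.5.
Round up to the next whole participant.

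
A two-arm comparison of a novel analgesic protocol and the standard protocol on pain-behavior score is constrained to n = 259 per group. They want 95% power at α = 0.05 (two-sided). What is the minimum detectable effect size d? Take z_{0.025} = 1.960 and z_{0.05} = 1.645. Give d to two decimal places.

For two independent groups of n = 259 each: d_min = (z_{α/2} + z_β)·√(2/n).
z-sum = 1.960 + 1.645 = 3.605.
d_min = 3.605 × √(2/259) = 3.605 × 0.0879 = 0.317.

d_min ≈ 0.32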